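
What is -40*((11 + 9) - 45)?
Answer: 1000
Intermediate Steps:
-40*((11 + 9) - 45) = -40*(20 - 45) = -40*(-25) = 1000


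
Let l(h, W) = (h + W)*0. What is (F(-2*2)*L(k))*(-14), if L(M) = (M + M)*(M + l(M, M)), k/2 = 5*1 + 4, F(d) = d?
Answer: 36288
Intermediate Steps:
l(h, W) = 0 (l(h, W) = (W + h)*0 = 0)
k = 18 (k = 2*(5*1 + 4) = 2*(5 + 4) = 2*9 = 18)
L(M) = 2*M² (L(M) = (M + M)*(M + 0) = (2*M)*M = 2*M²)
(F(-2*2)*L(k))*(-14) = ((-2*2)*(2*18²))*(-14) = -8*324*(-14) = -4*648*(-14) = -2592*(-14) = 36288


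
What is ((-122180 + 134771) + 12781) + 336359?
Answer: 361731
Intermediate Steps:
((-122180 + 134771) + 12781) + 336359 = (12591 + 12781) + 336359 = 25372 + 336359 = 361731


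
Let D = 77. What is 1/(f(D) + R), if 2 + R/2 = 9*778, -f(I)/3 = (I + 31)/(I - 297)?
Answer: 55/770081 ≈ 7.1421e-5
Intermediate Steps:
f(I) = -3*(31 + I)/(-297 + I) (f(I) = -3*(I + 31)/(I - 297) = -3*(31 + I)/(-297 + I))
R = 14000 (R = -4 + 2*(9*778) = -4 + 2*7002 = -4 + 14004 = 14000)
1/(f(D) + R) = 1/(3*(-31 - 1*77)/(-297 + 77) + 14000) = 1/(3*(-31 - 77)/(-220) + 14000) = 1/(3*(-1/220)*(-108) + 14000) = 1/(81/55 + 14000) = 1/(770081/55) = 55/770081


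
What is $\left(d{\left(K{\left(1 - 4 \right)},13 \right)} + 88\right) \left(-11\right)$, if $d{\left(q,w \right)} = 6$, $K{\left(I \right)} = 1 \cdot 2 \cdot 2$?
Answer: $-1034$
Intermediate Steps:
$K{\left(I \right)} = 4$ ($K{\left(I \right)} = 2 \cdot 2 = 4$)
$\left(d{\left(K{\left(1 - 4 \right)},13 \right)} + 88\right) \left(-11\right) = \left(6 + 88\right) \left(-11\right) = 94 \left(-11\right) = -1034$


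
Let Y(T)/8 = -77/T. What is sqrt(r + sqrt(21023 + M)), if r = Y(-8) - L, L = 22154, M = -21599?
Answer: sqrt(-22077 + 24*I) ≈ 0.0808 + 148.58*I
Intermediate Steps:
Y(T) = -616/T (Y(T) = 8*(-77/T) = -616/T)
r = -22077 (r = -616/(-8) - 1*22154 = -616*(-1/8) - 22154 = 77 - 22154 = -22077)
sqrt(r + sqrt(21023 + M)) = sqrt(-22077 + sqrt(21023 - 21599)) = sqrt(-22077 + sqrt(-576)) = sqrt(-22077 + 24*I)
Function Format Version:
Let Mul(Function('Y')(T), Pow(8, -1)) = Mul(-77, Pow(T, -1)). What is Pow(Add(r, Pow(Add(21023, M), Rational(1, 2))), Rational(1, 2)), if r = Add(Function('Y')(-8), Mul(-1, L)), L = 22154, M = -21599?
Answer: Pow(Add(-22077, Mul(24, I)), Rational(1, 2)) ≈ Add(0.0808, Mul(148.58, I))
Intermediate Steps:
Function('Y')(T) = Mul(-616, Pow(T, -1)) (Function('Y')(T) = Mul(8, Mul(-77, Pow(T, -1))) = Mul(-616, Pow(T, -1)))
r = -22077 (r = Add(Mul(-616, Pow(-8, -1)), Mul(-1, 22154)) = Add(Mul(-616, Rational(-1, 8)), -22154) = Add(77, -22154) = -22077)
Pow(Add(r, Pow(Add(21023, M), Rational(1, 2))), Rational(1, 2)) = Pow(Add(-22077, Pow(Add(21023, -21599), Rational(1, 2))), Rational(1, 2)) = Pow(Add(-22077, Pow(-576, Rational(1, 2))), Rational(1, 2)) = Pow(Add(-22077, Mul(24, I)), Rational(1, 2))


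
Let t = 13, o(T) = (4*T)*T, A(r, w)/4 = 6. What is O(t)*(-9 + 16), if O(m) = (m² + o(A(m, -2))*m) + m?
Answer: 210938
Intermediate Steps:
A(r, w) = 24 (A(r, w) = 4*6 = 24)
o(T) = 4*T²
O(m) = m² + 2305*m (O(m) = (m² + (4*24²)*m) + m = (m² + (4*576)*m) + m = (m² + 2304*m) + m = m² + 2305*m)
O(t)*(-9 + 16) = (13*(2305 + 13))*(-9 + 16) = (13*2318)*7 = 30134*7 = 210938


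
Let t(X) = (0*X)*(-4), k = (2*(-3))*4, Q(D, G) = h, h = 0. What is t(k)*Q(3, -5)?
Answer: 0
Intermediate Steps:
Q(D, G) = 0
k = -24 (k = -6*4 = -24)
t(X) = 0 (t(X) = 0*(-4) = 0)
t(k)*Q(3, -5) = 0*0 = 0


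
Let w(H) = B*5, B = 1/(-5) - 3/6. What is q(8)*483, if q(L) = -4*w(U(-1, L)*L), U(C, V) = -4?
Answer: 6762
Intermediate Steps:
B = -7/10 (B = 1*(-⅕) - 3*⅙ = -⅕ - ½ = -7/10 ≈ -0.70000)
w(H) = -7/2 (w(H) = -7/10*5 = -7/2)
q(L) = 14 (q(L) = -4*(-7/2) = 14)
q(8)*483 = 14*483 = 6762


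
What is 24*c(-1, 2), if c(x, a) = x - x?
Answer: 0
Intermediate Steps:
c(x, a) = 0
24*c(-1, 2) = 24*0 = 0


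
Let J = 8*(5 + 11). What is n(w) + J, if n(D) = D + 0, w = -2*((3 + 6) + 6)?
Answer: 98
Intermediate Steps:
w = -30 (w = -2*(9 + 6) = -2*15 = -30)
J = 128 (J = 8*16 = 128)
n(D) = D
n(w) + J = -30 + 128 = 98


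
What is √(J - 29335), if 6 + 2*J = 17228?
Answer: 2*I*√5181 ≈ 143.96*I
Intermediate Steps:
J = 8611 (J = -3 + (½)*17228 = -3 + 8614 = 8611)
√(J - 29335) = √(8611 - 29335) = √(-20724) = 2*I*√5181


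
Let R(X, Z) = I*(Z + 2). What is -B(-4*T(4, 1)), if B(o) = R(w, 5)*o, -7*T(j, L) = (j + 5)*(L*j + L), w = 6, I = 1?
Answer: -180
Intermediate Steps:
R(X, Z) = 2 + Z (R(X, Z) = 1*(Z + 2) = 1*(2 + Z) = 2 + Z)
T(j, L) = -(5 + j)*(L + L*j)/7 (T(j, L) = -(j + 5)*(L*j + L)/7 = -(5 + j)*(L + L*j)/7)
B(o) = 7*o (B(o) = (2 + 5)*o = 7*o)
-B(-4*T(4, 1)) = -7*(-(-4)*(5 + 4² + 6*4)/7) = -7*(-(-4)*(5 + 16 + 24)/7) = -7*(-(-4)*45/7) = -7*(-4*(-45/7)) = -7*180/7 = -1*180 = -180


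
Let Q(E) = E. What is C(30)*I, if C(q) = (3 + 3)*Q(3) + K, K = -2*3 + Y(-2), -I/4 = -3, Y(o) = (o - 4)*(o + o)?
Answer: 432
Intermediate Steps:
Y(o) = 2*o*(-4 + o) (Y(o) = (-4 + o)*(2*o) = 2*o*(-4 + o))
I = 12 (I = -4*(-3) = 12)
K = 18 (K = -2*3 + 2*(-2)*(-4 - 2) = -6 + 2*(-2)*(-6) = -6 + 24 = 18)
C(q) = 36 (C(q) = (3 + 3)*3 + 18 = 6*3 + 18 = 18 + 18 = 36)
C(30)*I = 36*12 = 432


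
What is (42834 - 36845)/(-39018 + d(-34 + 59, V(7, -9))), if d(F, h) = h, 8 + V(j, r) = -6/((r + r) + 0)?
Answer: -339/2209 ≈ -0.15346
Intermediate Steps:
V(j, r) = -8 - 3/r (V(j, r) = -8 - 6/((r + r) + 0) = -8 - 6/(2*r + 0) = -8 - 6*1/(2*r) = -8 - 3/r)
(42834 - 36845)/(-39018 + d(-34 + 59, V(7, -9))) = (42834 - 36845)/(-39018 + (-8 - 3/(-9))) = 5989/(-39018 + (-8 - 3*(-⅑))) = 5989/(-39018 + (-8 + ⅓)) = 5989/(-39018 - 23/3) = 5989/(-117077/3) = 5989*(-3/117077) = -339/2209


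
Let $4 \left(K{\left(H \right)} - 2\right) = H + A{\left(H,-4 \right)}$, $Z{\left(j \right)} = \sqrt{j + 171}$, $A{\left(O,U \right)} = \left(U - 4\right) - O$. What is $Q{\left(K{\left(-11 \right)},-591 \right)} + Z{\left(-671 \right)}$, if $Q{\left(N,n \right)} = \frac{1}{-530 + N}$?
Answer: $- \frac{1}{530} + 10 i \sqrt{5} \approx -0.0018868 + 22.361 i$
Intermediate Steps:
$A{\left(O,U \right)} = -4 + U - O$ ($A{\left(O,U \right)} = \left(U - 4\right) - O = \left(-4 + U\right) - O = -4 + U - O$)
$Z{\left(j \right)} = \sqrt{171 + j}$
$K{\left(H \right)} = 0$ ($K{\left(H \right)} = 2 + \frac{H - \left(8 + H\right)}{4} = 2 + \frac{1}{4} \left(-8\right) = 2 - 2 = 0$)
$Q{\left(K{\left(-11 \right)},-591 \right)} + Z{\left(-671 \right)} = \frac{1}{-530 + 0} + \sqrt{171 - 671} = \frac{1}{-530} + \sqrt{-500} = - \frac{1}{530} + 10 i \sqrt{5}$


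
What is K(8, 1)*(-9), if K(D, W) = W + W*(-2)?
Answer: 9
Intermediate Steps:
K(D, W) = -W (K(D, W) = W - 2*W = -W)
K(8, 1)*(-9) = -1*1*(-9) = -1*(-9) = 9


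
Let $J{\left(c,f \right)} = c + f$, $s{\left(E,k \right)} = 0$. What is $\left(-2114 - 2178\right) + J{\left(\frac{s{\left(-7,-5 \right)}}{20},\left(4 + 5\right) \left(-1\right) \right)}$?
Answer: $-4301$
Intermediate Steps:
$\left(-2114 - 2178\right) + J{\left(\frac{s{\left(-7,-5 \right)}}{20},\left(4 + 5\right) \left(-1\right) \right)} = \left(-2114 - 2178\right) + \left(\frac{0}{20} + \left(4 + 5\right) \left(-1\right)\right) = -4292 + \left(0 \cdot \frac{1}{20} + 9 \left(-1\right)\right) = -4292 + \left(0 - 9\right) = -4292 - 9 = -4301$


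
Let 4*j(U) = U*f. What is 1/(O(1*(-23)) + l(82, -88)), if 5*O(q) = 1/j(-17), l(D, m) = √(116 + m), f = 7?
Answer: 595/2478171 + 354025*√7/4956342 ≈ 0.18922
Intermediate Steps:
j(U) = 7*U/4 (j(U) = (U*7)/4 = (7*U)/4 = 7*U/4)
O(q) = -4/595 (O(q) = 1/(5*(((7/4)*(-17)))) = 1/(5*(-119/4)) = (⅕)*(-4/119) = -4/595)
1/(O(1*(-23)) + l(82, -88)) = 1/(-4/595 + √(116 - 88)) = 1/(-4/595 + √28) = 1/(-4/595 + 2*√7)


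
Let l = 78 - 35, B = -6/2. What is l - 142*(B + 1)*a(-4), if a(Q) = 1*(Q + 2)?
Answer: -525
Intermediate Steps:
a(Q) = 2 + Q (a(Q) = 1*(2 + Q) = 2 + Q)
B = -3 (B = -6*1/2 = -3)
l = 43
l - 142*(B + 1)*a(-4) = 43 - 142*(-3 + 1)*(2 - 4) = 43 - (-284)*(-2) = 43 - 142*4 = 43 - 568 = -525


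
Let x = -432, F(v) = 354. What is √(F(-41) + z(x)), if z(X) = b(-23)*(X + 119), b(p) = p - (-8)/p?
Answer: √4053129/23 ≈ 87.532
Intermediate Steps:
b(p) = p + 8/p
z(X) = -63903/23 - 537*X/23 (z(X) = (-23 + 8/(-23))*(X + 119) = (-23 + 8*(-1/23))*(119 + X) = (-23 - 8/23)*(119 + X) = -537*(119 + X)/23 = -63903/23 - 537*X/23)
√(F(-41) + z(x)) = √(354 + (-63903/23 - 537/23*(-432))) = √(354 + (-63903/23 + 231984/23)) = √(354 + 168081/23) = √(176223/23) = √4053129/23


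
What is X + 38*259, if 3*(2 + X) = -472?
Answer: 29048/3 ≈ 9682.7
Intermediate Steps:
X = -478/3 (X = -2 + (1/3)*(-472) = -2 - 472/3 = -478/3 ≈ -159.33)
X + 38*259 = -478/3 + 38*259 = -478/3 + 9842 = 29048/3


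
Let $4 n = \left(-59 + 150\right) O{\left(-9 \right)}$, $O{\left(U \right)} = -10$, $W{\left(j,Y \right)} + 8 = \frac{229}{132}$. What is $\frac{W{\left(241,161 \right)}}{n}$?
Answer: $\frac{827}{30030} \approx 0.027539$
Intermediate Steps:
$W{\left(j,Y \right)} = - \frac{827}{132}$ ($W{\left(j,Y \right)} = -8 + \frac{229}{132} = - \frac{827}{132}$)
$n = - \frac{455}{2}$ ($n = \frac{\left(-59 + 150\right) \left(-10\right)}{4} = \frac{91 \left(-10\right)}{4} = \frac{1}{4} \left(-910\right) = - \frac{455}{2} \approx -227.5$)
$\frac{W{\left(241,161 \right)}}{n} = - \frac{827}{132 \left(- \frac{455}{2}\right)} = \left(- \frac{827}{132}\right) \left(- \frac{2}{455}\right) = \frac{827}{30030}$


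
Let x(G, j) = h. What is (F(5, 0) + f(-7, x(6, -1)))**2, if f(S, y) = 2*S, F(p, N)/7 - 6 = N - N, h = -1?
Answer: 784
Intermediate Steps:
x(G, j) = -1
F(p, N) = 42 (F(p, N) = 42 + 7*(N - N) = 42 + 7*0 = 42 + 0 = 42)
(F(5, 0) + f(-7, x(6, -1)))**2 = (42 + 2*(-7))**2 = (42 - 14)**2 = 28**2 = 784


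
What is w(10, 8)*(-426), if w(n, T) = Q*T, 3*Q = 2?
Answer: -2272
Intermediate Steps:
Q = ⅔ (Q = (⅓)*2 = ⅔ ≈ 0.66667)
w(n, T) = 2*T/3
w(10, 8)*(-426) = ((⅔)*8)*(-426) = (16/3)*(-426) = -2272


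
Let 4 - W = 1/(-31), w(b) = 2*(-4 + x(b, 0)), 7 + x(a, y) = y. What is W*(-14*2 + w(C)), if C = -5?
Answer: -6250/31 ≈ -201.61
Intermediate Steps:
x(a, y) = -7 + y
w(b) = -22 (w(b) = 2*(-4 + (-7 + 0)) = 2*(-4 - 7) = 2*(-11) = -22)
W = 125/31 (W = 4 - 1/(-31) = 4 - 1*(-1/31) = 4 + 1/31 = 125/31 ≈ 4.0323)
W*(-14*2 + w(C)) = 125*(-14*2 - 22)/31 = 125*(-28 - 22)/31 = (125/31)*(-50) = -6250/31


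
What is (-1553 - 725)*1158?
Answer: -2637924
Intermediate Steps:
(-1553 - 725)*1158 = -2278*1158 = -2637924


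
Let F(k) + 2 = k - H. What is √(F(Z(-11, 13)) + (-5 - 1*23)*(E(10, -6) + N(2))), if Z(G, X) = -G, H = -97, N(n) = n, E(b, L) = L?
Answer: √218 ≈ 14.765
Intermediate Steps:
F(k) = 95 + k (F(k) = -2 + (k - 1*(-97)) = -2 + (k + 97) = -2 + (97 + k) = 95 + k)
√(F(Z(-11, 13)) + (-5 - 1*23)*(E(10, -6) + N(2))) = √((95 - 1*(-11)) + (-5 - 1*23)*(-6 + 2)) = √((95 + 11) + (-5 - 23)*(-4)) = √(106 - 28*(-4)) = √(106 + 112) = √218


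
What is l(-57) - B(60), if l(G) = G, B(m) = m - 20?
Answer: -97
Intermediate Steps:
B(m) = -20 + m
l(-57) - B(60) = -57 - (-20 + 60) = -57 - 1*40 = -57 - 40 = -97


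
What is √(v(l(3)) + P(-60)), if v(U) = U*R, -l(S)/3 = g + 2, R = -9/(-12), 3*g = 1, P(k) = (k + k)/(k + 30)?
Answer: I*√5/2 ≈ 1.118*I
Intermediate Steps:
P(k) = 2*k/(30 + k) (P(k) = (2*k)/(30 + k) = 2*k/(30 + k))
g = ⅓ (g = (⅓)*1 = ⅓ ≈ 0.33333)
R = ¾ (R = -9*(-1/12) = ¾ ≈ 0.75000)
l(S) = -7 (l(S) = -3*(⅓ + 2) = -3*7/3 = -7)
v(U) = 3*U/4 (v(U) = U*(¾) = 3*U/4)
√(v(l(3)) + P(-60)) = √((¾)*(-7) + 2*(-60)/(30 - 60)) = √(-21/4 + 2*(-60)/(-30)) = √(-21/4 + 2*(-60)*(-1/30)) = √(-21/4 + 4) = √(-5/4) = I*√5/2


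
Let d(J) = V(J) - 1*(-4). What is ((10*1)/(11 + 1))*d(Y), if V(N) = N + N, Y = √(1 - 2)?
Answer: 10/3 + 5*I/3 ≈ 3.3333 + 1.6667*I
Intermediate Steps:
Y = I (Y = √(-1) = I ≈ 1.0*I)
V(N) = 2*N
d(J) = 4 + 2*J (d(J) = 2*J - 1*(-4) = 2*J + 4 = 4 + 2*J)
((10*1)/(11 + 1))*d(Y) = ((10*1)/(11 + 1))*(4 + 2*I) = (10/12)*(4 + 2*I) = (10*(1/12))*(4 + 2*I) = 5*(4 + 2*I)/6 = 10/3 + 5*I/3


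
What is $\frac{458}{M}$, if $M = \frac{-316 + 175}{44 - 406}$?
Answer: $\frac{165796}{141} \approx 1175.9$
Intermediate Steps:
$M = \frac{141}{362}$ ($M = - \frac{141}{-362} = \left(-141\right) \left(- \frac{1}{362}\right) = \frac{141}{362} \approx 0.3895$)
$\frac{458}{M} = \frac{458}{\frac{141}{362}} = 458 \cdot \frac{362}{141} = \frac{165796}{141}$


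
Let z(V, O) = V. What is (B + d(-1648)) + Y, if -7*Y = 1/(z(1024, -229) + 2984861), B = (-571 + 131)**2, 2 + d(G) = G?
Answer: 4011984380249/20901195 ≈ 1.9195e+5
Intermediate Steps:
d(G) = -2 + G
B = 193600 (B = (-440)**2 = 193600)
Y = -1/20901195 (Y = -1/(7*(1024 + 2984861)) = -1/7/2985885 = -1/7*1/2985885 = -1/20901195 ≈ -4.7844e-8)
(B + d(-1648)) + Y = (193600 + (-2 - 1648)) - 1/20901195 = (193600 - 1650) - 1/20901195 = 191950 - 1/20901195 = 4011984380249/20901195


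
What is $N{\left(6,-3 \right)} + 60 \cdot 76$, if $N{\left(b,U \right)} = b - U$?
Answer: $4569$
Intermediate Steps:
$N{\left(6,-3 \right)} + 60 \cdot 76 = \left(6 - -3\right) + 60 \cdot 76 = \left(6 + 3\right) + 4560 = 9 + 4560 = 4569$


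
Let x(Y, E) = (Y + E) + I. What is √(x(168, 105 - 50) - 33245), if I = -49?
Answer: I*√33071 ≈ 181.85*I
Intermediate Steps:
x(Y, E) = -49 + E + Y (x(Y, E) = (Y + E) - 49 = (E + Y) - 49 = -49 + E + Y)
√(x(168, 105 - 50) - 33245) = √((-49 + (105 - 50) + 168) - 33245) = √((-49 + 55 + 168) - 33245) = √(174 - 33245) = √(-33071) = I*√33071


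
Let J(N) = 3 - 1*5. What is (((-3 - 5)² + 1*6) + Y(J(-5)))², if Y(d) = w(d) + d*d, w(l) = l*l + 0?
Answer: 6084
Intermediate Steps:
J(N) = -2 (J(N) = 3 - 5 = -2)
w(l) = l² (w(l) = l² + 0 = l²)
Y(d) = 2*d² (Y(d) = d² + d*d = d² + d² = 2*d²)
(((-3 - 5)² + 1*6) + Y(J(-5)))² = (((-3 - 5)² + 1*6) + 2*(-2)²)² = (((-8)² + 6) + 2*4)² = ((64 + 6) + 8)² = (70 + 8)² = 78² = 6084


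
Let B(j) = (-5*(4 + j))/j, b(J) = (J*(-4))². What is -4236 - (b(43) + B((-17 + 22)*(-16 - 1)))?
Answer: -574859/17 ≈ -33815.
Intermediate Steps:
b(J) = 16*J² (b(J) = (-4*J)² = 16*J²)
B(j) = (-20 - 5*j)/j
-4236 - (b(43) + B((-17 + 22)*(-16 - 1))) = -4236 - (16*43² + (-5 - 20*1/((-17 + 22)*(-16 - 1)))) = -4236 - (16*1849 + (-5 - 20/(5*(-17)))) = -4236 - (29584 + (-5 - 20/(-85))) = -4236 - (29584 + (-5 - 20*(-1/85))) = -4236 - (29584 + (-5 + 4/17)) = -4236 - (29584 - 81/17) = -4236 - 1*502847/17 = -4236 - 502847/17 = -574859/17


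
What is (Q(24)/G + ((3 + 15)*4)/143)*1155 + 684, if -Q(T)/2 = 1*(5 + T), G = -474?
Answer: 1444853/1027 ≈ 1406.9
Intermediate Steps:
Q(T) = -10 - 2*T (Q(T) = -2*(5 + T) = -10 - 2*T)
(Q(24)/G + ((3 + 15)*4)/143)*1155 + 684 = ((-10 - 2*24)/(-474) + ((3 + 15)*4)/143)*1155 + 684 = ((-10 - 48)*(-1/474) + (18*4)*(1/143))*1155 + 684 = (-58*(-1/474) + 72*(1/143))*1155 + 684 = (29/237 + 72/143)*1155 + 684 = (21211/33891)*1155 + 684 = 742385/1027 + 684 = 1444853/1027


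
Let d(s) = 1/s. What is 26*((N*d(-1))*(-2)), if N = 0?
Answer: 0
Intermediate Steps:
26*((N*d(-1))*(-2)) = 26*((0/(-1))*(-2)) = 26*((0*(-1))*(-2)) = 26*(0*(-2)) = 26*0 = 0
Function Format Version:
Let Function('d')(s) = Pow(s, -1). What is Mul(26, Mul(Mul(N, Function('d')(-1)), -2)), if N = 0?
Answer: 0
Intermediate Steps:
Mul(26, Mul(Mul(N, Function('d')(-1)), -2)) = Mul(26, Mul(Mul(0, Pow(-1, -1)), -2)) = Mul(26, Mul(Mul(0, -1), -2)) = Mul(26, Mul(0, -2)) = Mul(26, 0) = 0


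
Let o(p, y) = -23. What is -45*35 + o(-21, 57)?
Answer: -1598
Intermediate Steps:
-45*35 + o(-21, 57) = -45*35 - 23 = -1575 - 23 = -1598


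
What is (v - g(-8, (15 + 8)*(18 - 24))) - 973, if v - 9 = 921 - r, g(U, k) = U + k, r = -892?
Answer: 995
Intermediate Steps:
v = 1822 (v = 9 + (921 - 1*(-892)) = 9 + (921 + 892) = 9 + 1813 = 1822)
(v - g(-8, (15 + 8)*(18 - 24))) - 973 = (1822 - (-8 + (15 + 8)*(18 - 24))) - 973 = (1822 - (-8 + 23*(-6))) - 973 = (1822 - (-8 - 138)) - 973 = (1822 - 1*(-146)) - 973 = (1822 + 146) - 973 = 1968 - 973 = 995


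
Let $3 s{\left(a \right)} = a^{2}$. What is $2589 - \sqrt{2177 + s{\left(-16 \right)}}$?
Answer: $2589 - \frac{\sqrt{20361}}{3} \approx 2541.4$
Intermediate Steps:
$s{\left(a \right)} = \frac{a^{2}}{3}$
$2589 - \sqrt{2177 + s{\left(-16 \right)}} = 2589 - \sqrt{2177 + \frac{\left(-16\right)^{2}}{3}} = 2589 - \sqrt{2177 + \frac{1}{3} \cdot 256} = 2589 - \sqrt{2177 + \frac{256}{3}} = 2589 - \sqrt{\frac{6787}{3}} = 2589 - \frac{\sqrt{20361}}{3}$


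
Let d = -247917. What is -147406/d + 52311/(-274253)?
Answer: 3922535933/9713140143 ≈ 0.40384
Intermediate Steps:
-147406/d + 52311/(-274253) = -147406/(-247917) + 52311/(-274253) = -147406*(-1/247917) + 52311*(-1/274253) = 147406/247917 - 7473/39179 = 3922535933/9713140143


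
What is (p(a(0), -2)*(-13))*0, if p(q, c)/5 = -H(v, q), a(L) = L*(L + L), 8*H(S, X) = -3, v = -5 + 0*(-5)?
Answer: 0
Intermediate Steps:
v = -5 (v = -5 + 0 = -5)
H(S, X) = -3/8 (H(S, X) = (1/8)*(-3) = -3/8)
a(L) = 2*L**2 (a(L) = L*(2*L) = 2*L**2)
p(q, c) = 15/8 (p(q, c) = 5*(-1*(-3/8)) = 5*(3/8) = 15/8)
(p(a(0), -2)*(-13))*0 = ((15/8)*(-13))*0 = -195/8*0 = 0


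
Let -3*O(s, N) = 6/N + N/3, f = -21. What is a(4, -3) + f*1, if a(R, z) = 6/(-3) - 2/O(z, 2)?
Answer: -235/11 ≈ -21.364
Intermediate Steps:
O(s, N) = -2/N - N/9 (O(s, N) = -(6/N + N/3)/3 = -2/N - N/9)
a(R, z) = -4/11 (a(R, z) = 6/(-3) - 2/(-2/2 - ⅑*2) = 6*(-⅓) - 2/(-2*½ - 2/9) = -2 - 2/(-1 - 2/9) = -2 - 2/(-11/9) = -2 - 2*(-9/11) = -2 + 18/11 = -4/11)
a(4, -3) + f*1 = -4/11 - 21*1 = -4/11 - 21 = -235/11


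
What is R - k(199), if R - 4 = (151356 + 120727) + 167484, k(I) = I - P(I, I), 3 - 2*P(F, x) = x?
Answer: 439274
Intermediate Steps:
P(F, x) = 3/2 - x/2
k(I) = -3/2 + 3*I/2 (k(I) = I - (3/2 - I/2) = I + (-3/2 + I/2) = -3/2 + 3*I/2)
R = 439571 (R = 4 + ((151356 + 120727) + 167484) = 4 + (272083 + 167484) = 4 + 439567 = 439571)
R - k(199) = 439571 - (-3/2 + (3/2)*199) = 439571 - (-3/2 + 597/2) = 439571 - 1*297 = 439571 - 297 = 439274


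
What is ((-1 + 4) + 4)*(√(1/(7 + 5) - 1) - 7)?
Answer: -49 + 7*I*√33/6 ≈ -49.0 + 6.702*I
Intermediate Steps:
((-1 + 4) + 4)*(√(1/(7 + 5) - 1) - 7) = (3 + 4)*(√(1/12 - 1) - 7) = 7*(√(1/12 - 1) - 7) = 7*(√(-11/12) - 7) = 7*(I*√33/6 - 7) = 7*(-7 + I*√33/6) = -49 + 7*I*√33/6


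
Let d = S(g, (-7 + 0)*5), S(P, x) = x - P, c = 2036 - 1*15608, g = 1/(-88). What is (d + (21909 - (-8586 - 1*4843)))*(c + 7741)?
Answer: -18114963615/88 ≈ -2.0585e+8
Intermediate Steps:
g = -1/88 ≈ -0.011364
c = -13572 (c = 2036 - 15608 = -13572)
d = -3079/88 (d = (-7 + 0)*5 - 1*(-1/88) = -7*5 + 1/88 = -35 + 1/88 = -3079/88 ≈ -34.989)
(d + (21909 - (-8586 - 1*4843)))*(c + 7741) = (-3079/88 + (21909 - (-8586 - 1*4843)))*(-13572 + 7741) = (-3079/88 + (21909 - (-8586 - 4843)))*(-5831) = (-3079/88 + (21909 - 1*(-13429)))*(-5831) = (-3079/88 + (21909 + 13429))*(-5831) = (-3079/88 + 35338)*(-5831) = (3106665/88)*(-5831) = -18114963615/88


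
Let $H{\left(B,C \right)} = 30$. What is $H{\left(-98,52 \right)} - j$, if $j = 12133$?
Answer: $-12103$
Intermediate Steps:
$H{\left(-98,52 \right)} - j = 30 - 12133 = -12103$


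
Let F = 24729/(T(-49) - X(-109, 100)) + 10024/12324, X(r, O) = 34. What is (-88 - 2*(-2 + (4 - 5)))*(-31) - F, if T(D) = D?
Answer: 726029917/255723 ≈ 2839.1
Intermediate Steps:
F = -75982051/255723 (F = 24729/(-49 - 1*34) + 10024/12324 = 24729/(-49 - 34) + 10024*(1/12324) = 24729/(-83) + 2506/3081 = 24729*(-1/83) + 2506/3081 = -24729/83 + 2506/3081 = -75982051/255723 ≈ -297.13)
(-88 - 2*(-2 + (4 - 5)))*(-31) - F = (-88 - 2*(-2 + (4 - 5)))*(-31) - 1*(-75982051/255723) = (-88 - 2*(-2 - 1))*(-31) + 75982051/255723 = (-88 - 2*(-3))*(-31) + 75982051/255723 = (-88 + 6)*(-31) + 75982051/255723 = -82*(-31) + 75982051/255723 = 2542 + 75982051/255723 = 726029917/255723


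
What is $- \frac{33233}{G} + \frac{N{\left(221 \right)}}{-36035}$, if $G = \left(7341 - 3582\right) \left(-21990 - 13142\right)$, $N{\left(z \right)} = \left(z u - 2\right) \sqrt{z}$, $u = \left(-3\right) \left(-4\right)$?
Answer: $\frac{33233}{132061188} - \frac{530 \sqrt{221}}{7207} \approx -1.093$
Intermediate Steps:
$u = 12$
$N{\left(z \right)} = \sqrt{z} \left(-2 + 12 z\right)$ ($N{\left(z \right)} = \left(z 12 - 2\right) \sqrt{z} = \left(12 z - 2\right) \sqrt{z} = \left(-2 + 12 z\right) \sqrt{z} = \sqrt{z} \left(-2 + 12 z\right)$)
$G = -132061188$ ($G = 3759 \left(-35132\right) = -132061188$)
$- \frac{33233}{G} + \frac{N{\left(221 \right)}}{-36035} = - \frac{33233}{-132061188} + \frac{\sqrt{221} \left(-2 + 12 \cdot 221\right)}{-36035} = \left(-33233\right) \left(- \frac{1}{132061188}\right) + \sqrt{221} \left(-2 + 2652\right) \left(- \frac{1}{36035}\right) = \frac{33233}{132061188} + \sqrt{221} \cdot 2650 \left(- \frac{1}{36035}\right) = \frac{33233}{132061188} + 2650 \sqrt{221} \left(- \frac{1}{36035}\right) = \frac{33233}{132061188} - \frac{530 \sqrt{221}}{7207}$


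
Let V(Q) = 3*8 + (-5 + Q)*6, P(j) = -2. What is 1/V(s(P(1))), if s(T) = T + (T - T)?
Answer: -1/18 ≈ -0.055556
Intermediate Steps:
s(T) = T (s(T) = T + 0 = T)
V(Q) = -6 + 6*Q (V(Q) = 24 + (-30 + 6*Q) = -6 + 6*Q)
1/V(s(P(1))) = 1/(-6 + 6*(-2)) = 1/(-6 - 12) = 1/(-18) = -1/18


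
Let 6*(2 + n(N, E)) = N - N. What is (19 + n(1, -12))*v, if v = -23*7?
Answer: -2737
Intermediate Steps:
n(N, E) = -2 (n(N, E) = -2 + (N - N)/6 = -2 + (⅙)*0 = -2 + 0 = -2)
v = -161
(19 + n(1, -12))*v = (19 - 2)*(-161) = 17*(-161) = -2737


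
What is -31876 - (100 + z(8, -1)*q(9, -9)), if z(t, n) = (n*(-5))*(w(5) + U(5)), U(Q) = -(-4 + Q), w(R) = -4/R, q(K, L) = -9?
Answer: -32057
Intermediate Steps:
U(Q) = 4 - Q
z(t, n) = 9*n (z(t, n) = (n*(-5))*(-4/5 + (4 - 1*5)) = (-5*n)*(-4*1/5 + (4 - 5)) = (-5*n)*(-4/5 - 1) = -5*n*(-9/5) = 9*n)
-31876 - (100 + z(8, -1)*q(9, -9)) = -31876 - (100 + (9*(-1))*(-9)) = -31876 - (100 - 9*(-9)) = -31876 - (100 + 81) = -31876 - 1*181 = -31876 - 181 = -32057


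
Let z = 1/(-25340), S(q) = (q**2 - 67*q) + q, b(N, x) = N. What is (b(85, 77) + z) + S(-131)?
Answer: 656103279/25340 ≈ 25892.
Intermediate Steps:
S(q) = q**2 - 66*q
z = -1/25340 ≈ -3.9463e-5
(b(85, 77) + z) + S(-131) = (85 - 1/25340) - 131*(-66 - 131) = 2153899/25340 - 131*(-197) = 2153899/25340 + 25807 = 656103279/25340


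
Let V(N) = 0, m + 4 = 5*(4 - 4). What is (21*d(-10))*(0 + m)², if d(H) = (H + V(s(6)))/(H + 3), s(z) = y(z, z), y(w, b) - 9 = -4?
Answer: 480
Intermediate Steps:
y(w, b) = 5 (y(w, b) = 9 - 4 = 5)
m = -4 (m = -4 + 5*(4 - 4) = -4 + 5*0 = -4 + 0 = -4)
s(z) = 5
d(H) = H/(3 + H) (d(H) = (H + 0)/(H + 3) = H/(3 + H))
(21*d(-10))*(0 + m)² = (21*(-10/(3 - 10)))*(0 - 4)² = (21*(-10/(-7)))*(-4)² = (21*(-10*(-⅐)))*16 = (21*(10/7))*16 = 30*16 = 480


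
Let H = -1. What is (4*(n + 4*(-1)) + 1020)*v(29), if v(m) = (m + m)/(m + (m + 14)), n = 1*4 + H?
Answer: 7366/9 ≈ 818.44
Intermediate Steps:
n = 3 (n = 1*4 - 1 = 4 - 1 = 3)
v(m) = 2*m/(14 + 2*m) (v(m) = (2*m)/(m + (14 + m)) = (2*m)/(14 + 2*m) = 2*m/(14 + 2*m))
(4*(n + 4*(-1)) + 1020)*v(29) = (4*(3 + 4*(-1)) + 1020)*(29/(7 + 29)) = (4*(3 - 4) + 1020)*(29/36) = (4*(-1) + 1020)*(29*(1/36)) = (-4 + 1020)*(29/36) = 1016*(29/36) = 7366/9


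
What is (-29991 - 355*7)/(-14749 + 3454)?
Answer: 32476/11295 ≈ 2.8753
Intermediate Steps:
(-29991 - 355*7)/(-14749 + 3454) = (-29991 - 2485)/(-11295) = -32476*(-1/11295) = 32476/11295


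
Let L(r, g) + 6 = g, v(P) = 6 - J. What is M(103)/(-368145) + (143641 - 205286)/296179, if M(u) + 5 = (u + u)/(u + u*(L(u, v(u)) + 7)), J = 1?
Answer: -52950105256/254419241895 ≈ -0.20812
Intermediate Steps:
v(P) = 5 (v(P) = 6 - 1*1 = 6 - 1 = 5)
L(r, g) = -6 + g
M(u) = -33/7 (M(u) = -5 + (u + u)/(u + u*((-6 + 5) + 7)) = -5 + (2*u)/(u + u*(-1 + 7)) = -5 + (2*u)/(u + u*6) = -5 + (2*u)/(u + 6*u) = -5 + (2*u)/((7*u)) = -5 + (2*u)*(1/(7*u)) = -5 + 2/7 = -33/7)
M(103)/(-368145) + (143641 - 205286)/296179 = -33/7/(-368145) + (143641 - 205286)/296179 = -33/7*(-1/368145) - 61645*1/296179 = 11/859005 - 61645/296179 = -52950105256/254419241895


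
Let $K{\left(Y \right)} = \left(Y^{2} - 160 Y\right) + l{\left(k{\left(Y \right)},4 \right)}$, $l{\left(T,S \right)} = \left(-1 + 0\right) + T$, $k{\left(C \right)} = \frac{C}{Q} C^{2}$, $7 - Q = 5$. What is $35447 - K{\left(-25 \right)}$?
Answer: $\frac{77271}{2} \approx 38636.0$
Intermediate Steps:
$Q = 2$ ($Q = 7 - 5 = 2$)
$k{\left(C \right)} = \frac{C^{3}}{2}$ ($k{\left(C \right)} = \frac{C}{2} C^{2} = \frac{C^{3}}{2}$)
$l{\left(T,S \right)} = -1 + T$
$K{\left(Y \right)} = -1 + Y^{2} + \frac{Y^{3}}{2} - 160 Y$ ($K{\left(Y \right)} = \left(Y^{2} - 160 Y\right) + \left(-1 + \frac{Y^{3}}{2}\right) = -1 + Y^{2} + \frac{Y^{3}}{2} - 160 Y$)
$35447 - K{\left(-25 \right)} = 35447 - \left(-1 + \left(-25\right)^{2} + \frac{\left(-25\right)^{3}}{2} - -4000\right) = 35447 - \left(-1 + 625 + \frac{1}{2} \left(-15625\right) + 4000\right) = 35447 - \left(-1 + 625 - \frac{15625}{2} + 4000\right) = 35447 - - \frac{6377}{2} = 35447 + \frac{6377}{2} = \frac{77271}{2}$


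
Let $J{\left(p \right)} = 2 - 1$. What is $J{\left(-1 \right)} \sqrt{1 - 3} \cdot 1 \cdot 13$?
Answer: $13 i \sqrt{2} \approx 18.385 i$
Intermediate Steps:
$J{\left(p \right)} = 1$
$J{\left(-1 \right)} \sqrt{1 - 3} \cdot 1 \cdot 13 = 1 \sqrt{1 - 3} \cdot 1 \cdot 13 = 1 \sqrt{-2} \cdot 1 \cdot 13 = 1 i \sqrt{2} \cdot 1 \cdot 13 = 1 i \sqrt{2} \cdot 13 = i \sqrt{2} \cdot 13 = 13 i \sqrt{2}$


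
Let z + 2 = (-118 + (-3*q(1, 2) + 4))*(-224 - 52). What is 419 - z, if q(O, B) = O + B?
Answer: -33527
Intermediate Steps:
q(O, B) = B + O
z = 33946 (z = -2 + (-118 + (-3*(2 + 1) + 4))*(-224 - 52) = -2 + (-118 + (-3*3 + 4))*(-276) = -2 + (-118 + (-9 + 4))*(-276) = -2 + (-118 - 5)*(-276) = -2 - 123*(-276) = -2 + 33948 = 33946)
419 - z = 419 - 1*33946 = 419 - 33946 = -33527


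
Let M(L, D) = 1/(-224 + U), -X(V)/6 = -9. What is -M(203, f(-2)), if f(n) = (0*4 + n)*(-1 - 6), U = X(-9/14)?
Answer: 1/170 ≈ 0.0058824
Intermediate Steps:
X(V) = 54 (X(V) = -6*(-9) = 54)
U = 54
f(n) = -7*n (f(n) = (0 + n)*(-7) = n*(-7) = -7*n)
M(L, D) = -1/170 (M(L, D) = 1/(-224 + 54) = 1/(-170) = -1/170)
-M(203, f(-2)) = -1*(-1/170) = 1/170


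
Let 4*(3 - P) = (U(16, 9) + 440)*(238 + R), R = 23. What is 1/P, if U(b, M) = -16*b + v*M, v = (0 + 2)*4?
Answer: -1/16701 ≈ -5.9877e-5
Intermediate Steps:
v = 8 (v = 2*4 = 8)
U(b, M) = -16*b + 8*M
P = -16701 (P = 3 - ((-16*16 + 8*9) + 440)*(238 + 23)/4 = 3 - ((-256 + 72) + 440)*261/4 = 3 - (-184 + 440)*261/4 = 3 - 64*261 = 3 - ¼*66816 = 3 - 16704 = -16701)
1/P = 1/(-16701) = -1/16701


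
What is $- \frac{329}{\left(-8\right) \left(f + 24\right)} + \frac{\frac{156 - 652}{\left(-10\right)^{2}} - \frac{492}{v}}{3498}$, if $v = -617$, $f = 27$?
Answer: $\frac{984752277}{1223017400} \approx 0.80518$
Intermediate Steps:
$- \frac{329}{\left(-8\right) \left(f + 24\right)} + \frac{\frac{156 - 652}{\left(-10\right)^{2}} - \frac{492}{v}}{3498} = - \frac{329}{\left(-8\right) \left(27 + 24\right)} + \frac{\frac{156 - 652}{\left(-10\right)^{2}} - \frac{492}{-617}}{3498} = - \frac{329}{\left(-8\right) 51} + \left(\frac{156 - 652}{100} - - \frac{492}{617}\right) \frac{1}{3498} = - \frac{329}{-408} + \left(\left(-496\right) \frac{1}{100} + \frac{492}{617}\right) \frac{1}{3498} = \left(-329\right) \left(- \frac{1}{408}\right) + \left(- \frac{124}{25} + \frac{492}{617}\right) \frac{1}{3498} = \frac{329}{408} - \frac{32104}{26978325} = \frac{984752277}{1223017400}$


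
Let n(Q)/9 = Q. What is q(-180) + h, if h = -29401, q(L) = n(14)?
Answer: -29275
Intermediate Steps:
n(Q) = 9*Q
q(L) = 126 (q(L) = 9*14 = 126)
q(-180) + h = 126 - 29401 = -29275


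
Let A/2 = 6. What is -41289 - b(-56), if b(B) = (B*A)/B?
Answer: -41301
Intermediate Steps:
A = 12 (A = 2*6 = 12)
b(B) = 12 (b(B) = (B*12)/B = (12*B)/B = 12)
-41289 - b(-56) = -41289 - 1*12 = -41289 - 12 = -41301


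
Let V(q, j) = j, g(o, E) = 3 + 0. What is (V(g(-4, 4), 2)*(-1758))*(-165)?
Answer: 580140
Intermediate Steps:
g(o, E) = 3
(V(g(-4, 4), 2)*(-1758))*(-165) = (2*(-1758))*(-165) = -3516*(-165) = 580140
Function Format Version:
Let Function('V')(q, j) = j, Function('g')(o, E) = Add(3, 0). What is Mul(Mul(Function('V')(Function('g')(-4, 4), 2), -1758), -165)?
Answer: 580140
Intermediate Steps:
Function('g')(o, E) = 3
Mul(Mul(Function('V')(Function('g')(-4, 4), 2), -1758), -165) = Mul(Mul(2, -1758), -165) = Mul(-3516, -165) = 580140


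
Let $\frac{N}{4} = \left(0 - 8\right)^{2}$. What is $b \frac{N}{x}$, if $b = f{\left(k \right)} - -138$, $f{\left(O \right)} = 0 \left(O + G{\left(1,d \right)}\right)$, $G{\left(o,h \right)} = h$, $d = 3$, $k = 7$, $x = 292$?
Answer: $\frac{8832}{73} \approx 120.99$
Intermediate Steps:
$f{\left(O \right)} = 0$ ($f{\left(O \right)} = 0 \left(O + 3\right) = 0 \left(3 + O\right) = 0$)
$N = 256$ ($N = 4 \left(0 - 8\right)^{2} = 4 \left(-8\right)^{2} = 4 \cdot 64 = 256$)
$b = 138$ ($b = 0 - -138 = 0 + 138 = 138$)
$b \frac{N}{x} = 138 \cdot \frac{256}{292} = 138 \cdot 256 \cdot \frac{1}{292} = 138 \cdot \frac{64}{73} = \frac{8832}{73}$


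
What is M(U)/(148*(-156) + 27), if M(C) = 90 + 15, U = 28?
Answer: -35/7687 ≈ -0.0045531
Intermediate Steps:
M(C) = 105
M(U)/(148*(-156) + 27) = 105/(148*(-156) + 27) = 105/(-23088 + 27) = 105/(-23061) = 105*(-1/23061) = -35/7687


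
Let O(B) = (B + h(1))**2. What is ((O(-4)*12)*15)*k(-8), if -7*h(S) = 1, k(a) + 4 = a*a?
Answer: 9082800/49 ≈ 1.8536e+5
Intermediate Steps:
k(a) = -4 + a**2 (k(a) = -4 + a*a = -4 + a**2)
h(S) = -1/7 (h(S) = -1/7*1 = -1/7)
O(B) = (-1/7 + B)**2 (O(B) = (B - 1/7)**2 = (-1/7 + B)**2)
((O(-4)*12)*15)*k(-8) = ((((-1 + 7*(-4))**2/49)*12)*15)*(-4 + (-8)**2) = ((((-1 - 28)**2/49)*12)*15)*(-4 + 64) = ((((1/49)*(-29)**2)*12)*15)*60 = ((((1/49)*841)*12)*15)*60 = (((841/49)*12)*15)*60 = ((10092/49)*15)*60 = (151380/49)*60 = 9082800/49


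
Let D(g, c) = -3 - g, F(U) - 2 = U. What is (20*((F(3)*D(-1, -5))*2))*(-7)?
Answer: 2800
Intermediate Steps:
F(U) = 2 + U
(20*((F(3)*D(-1, -5))*2))*(-7) = (20*(((2 + 3)*(-3 - 1*(-1)))*2))*(-7) = (20*((5*(-3 + 1))*2))*(-7) = (20*((5*(-2))*2))*(-7) = (20*(-10*2))*(-7) = (20*(-20))*(-7) = -400*(-7) = 2800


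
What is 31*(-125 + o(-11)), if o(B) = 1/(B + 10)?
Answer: -3906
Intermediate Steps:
o(B) = 1/(10 + B)
31*(-125 + o(-11)) = 31*(-125 + 1/(10 - 11)) = 31*(-125 + 1/(-1)) = 31*(-125 - 1) = 31*(-126) = -3906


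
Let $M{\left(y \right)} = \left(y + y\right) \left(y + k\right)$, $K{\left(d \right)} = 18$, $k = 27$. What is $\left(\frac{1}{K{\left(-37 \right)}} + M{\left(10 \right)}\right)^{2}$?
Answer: $\frac{177449041}{324} \approx 5.4768 \cdot 10^{5}$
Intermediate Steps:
$M{\left(y \right)} = 2 y \left(27 + y\right)$ ($M{\left(y \right)} = \left(y + y\right) \left(y + 27\right) = 2 y \left(27 + y\right)$)
$\left(\frac{1}{K{\left(-37 \right)}} + M{\left(10 \right)}\right)^{2} = \left(\frac{1}{18} + 2 \cdot 10 \left(27 + 10\right)\right)^{2} = \left(\frac{1}{18} + 2 \cdot 10 \cdot 37\right)^{2} = \left(\frac{1}{18} + 740\right)^{2} = \left(\frac{13321}{18}\right)^{2} = \frac{177449041}{324}$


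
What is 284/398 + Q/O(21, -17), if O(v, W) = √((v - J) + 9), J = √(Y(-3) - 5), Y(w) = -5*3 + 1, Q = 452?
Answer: 142/199 + 452/√(30 - I*√19) ≈ 82.594 + 5.9174*I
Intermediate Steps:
Y(w) = -14 (Y(w) = -15 + 1 = -14)
J = I*√19 (J = √(-14 - 5) = √(-19) = I*√19 ≈ 4.3589*I)
O(v, W) = √(9 + v - I*√19) (O(v, W) = √((v - I*√19) + 9) = √(9 + v - I*√19))
284/398 + Q/O(21, -17) = 284/398 + 452/(√(9 + 21 - I*√19)) = 284*(1/398) + 452/(√(30 - I*√19)) = 142/199 + 452/√(30 - I*√19)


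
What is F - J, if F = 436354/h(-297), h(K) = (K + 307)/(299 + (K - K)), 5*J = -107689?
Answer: 65342612/5 ≈ 1.3069e+7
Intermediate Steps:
J = -107689/5 (J = (⅕)*(-107689) = -107689/5 ≈ -21538.)
h(K) = 307/299 + K/299 (h(K) = (307 + K)/(299 + 0) = (307 + K)/299 = (307 + K)*(1/299) = 307/299 + K/299)
F = 65234923/5 (F = 436354/(307/299 + (1/299)*(-297)) = 436354/(307/299 - 297/299) = 436354/(10/299) = 436354*(299/10) = 65234923/5 ≈ 1.3047e+7)
F - J = 65234923/5 - 1*(-107689/5) = 65234923/5 + 107689/5 = 65342612/5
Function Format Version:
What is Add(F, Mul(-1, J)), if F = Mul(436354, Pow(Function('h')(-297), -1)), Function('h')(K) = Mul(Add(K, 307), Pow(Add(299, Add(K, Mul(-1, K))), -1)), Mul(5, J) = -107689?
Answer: Rational(65342612, 5) ≈ 1.3069e+7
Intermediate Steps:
J = Rational(-107689, 5) (J = Mul(Rational(1, 5), -107689) = Rational(-107689, 5) ≈ -21538.)
Function('h')(K) = Add(Rational(307, 299), Mul(Rational(1, 299), K)) (Function('h')(K) = Mul(Add(307, K), Pow(Add(299, 0), -1)) = Mul(Add(307, K), Pow(299, -1)) = Mul(Add(307, K), Rational(1, 299)) = Add(Rational(307, 299), Mul(Rational(1, 299), K)))
F = Rational(65234923, 5) (F = Mul(436354, Pow(Add(Rational(307, 299), Mul(Rational(1, 299), -297)), -1)) = Mul(436354, Pow(Add(Rational(307, 299), Rational(-297, 299)), -1)) = Mul(436354, Pow(Rational(10, 299), -1)) = Mul(436354, Rational(299, 10)) = Rational(65234923, 5) ≈ 1.3047e+7)
Add(F, Mul(-1, J)) = Add(Rational(65234923, 5), Mul(-1, Rational(-107689, 5))) = Add(Rational(65234923, 5), Rational(107689, 5)) = Rational(65342612, 5)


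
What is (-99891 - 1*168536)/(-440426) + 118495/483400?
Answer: 18194589067/21290192840 ≈ 0.85460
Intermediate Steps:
(-99891 - 1*168536)/(-440426) + 118495/483400 = (-99891 - 168536)*(-1/440426) + 118495*(1/483400) = -268427*(-1/440426) + 23699/96680 = 268427/440426 + 23699/96680 = 18194589067/21290192840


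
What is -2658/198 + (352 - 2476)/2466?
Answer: -64585/4521 ≈ -14.286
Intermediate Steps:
-2658/198 + (352 - 2476)/2466 = -2658*1/198 - 2124*1/2466 = -443/33 - 118/137 = -64585/4521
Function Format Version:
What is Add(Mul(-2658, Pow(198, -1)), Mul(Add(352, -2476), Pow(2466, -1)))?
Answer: Rational(-64585, 4521) ≈ -14.286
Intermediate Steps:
Add(Mul(-2658, Pow(198, -1)), Mul(Add(352, -2476), Pow(2466, -1))) = Add(Mul(-2658, Rational(1, 198)), Mul(-2124, Rational(1, 2466))) = Add(Rational(-443, 33), Rational(-118, 137)) = Rational(-64585, 4521)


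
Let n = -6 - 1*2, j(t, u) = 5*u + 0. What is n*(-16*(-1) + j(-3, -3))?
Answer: -8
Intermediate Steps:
j(t, u) = 5*u
n = -8 (n = -6 - 2 = -8)
n*(-16*(-1) + j(-3, -3)) = -8*(-16*(-1) + 5*(-3)) = -8*(-4*(-4) - 15) = -8*(16 - 15) = -8*1 = -8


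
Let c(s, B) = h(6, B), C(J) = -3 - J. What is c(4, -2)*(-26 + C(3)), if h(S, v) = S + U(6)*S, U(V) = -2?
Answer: 192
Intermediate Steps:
h(S, v) = -S (h(S, v) = S - 2*S = -S)
c(s, B) = -6 (c(s, B) = -1*6 = -6)
c(4, -2)*(-26 + C(3)) = -6*(-26 + (-3 - 1*3)) = -6*(-26 + (-3 - 3)) = -6*(-26 - 6) = -6*(-32) = 192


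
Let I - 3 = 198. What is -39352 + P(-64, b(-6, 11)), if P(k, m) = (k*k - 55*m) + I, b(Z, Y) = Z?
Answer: -34725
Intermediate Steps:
I = 201 (I = 3 + 198 = 201)
P(k, m) = 201 + k² - 55*m (P(k, m) = (k*k - 55*m) + 201 = (k² - 55*m) + 201 = 201 + k² - 55*m)
-39352 + P(-64, b(-6, 11)) = -39352 + (201 + (-64)² - 55*(-6)) = -39352 + (201 + 4096 + 330) = -39352 + 4627 = -34725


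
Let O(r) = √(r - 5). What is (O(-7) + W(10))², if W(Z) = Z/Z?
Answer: -11 + 4*I*√3 ≈ -11.0 + 6.9282*I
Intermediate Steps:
O(r) = √(-5 + r)
W(Z) = 1
(O(-7) + W(10))² = (√(-5 - 7) + 1)² = (√(-12) + 1)² = (2*I*√3 + 1)² = (1 + 2*I*√3)²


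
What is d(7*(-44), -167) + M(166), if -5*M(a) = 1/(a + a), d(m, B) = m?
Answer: -511281/1660 ≈ -308.00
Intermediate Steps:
M(a) = -1/(10*a) (M(a) = -1/(5*(a + a)) = -1/(2*a)/5 = -1/(10*a))
d(7*(-44), -167) + M(166) = 7*(-44) - ⅒/166 = -308 - ⅒*1/166 = -308 - 1/1660 = -511281/1660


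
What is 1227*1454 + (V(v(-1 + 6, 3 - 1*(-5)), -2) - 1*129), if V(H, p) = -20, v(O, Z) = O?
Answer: 1783909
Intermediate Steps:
1227*1454 + (V(v(-1 + 6, 3 - 1*(-5)), -2) - 1*129) = 1227*1454 + (-20 - 1*129) = 1784058 + (-20 - 129) = 1784058 - 149 = 1783909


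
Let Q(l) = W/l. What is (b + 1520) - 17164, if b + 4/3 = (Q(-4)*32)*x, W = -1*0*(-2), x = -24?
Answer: -46936/3 ≈ -15645.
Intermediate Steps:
W = 0 (W = 0*(-2) = 0)
Q(l) = 0 (Q(l) = 0/l = 0)
b = -4/3 (b = -4/3 + (0*32)*(-24) = -4/3 + 0*(-24) = -4/3 + 0 = -4/3 ≈ -1.3333)
(b + 1520) - 17164 = (-4/3 + 1520) - 17164 = 4556/3 - 17164 = -46936/3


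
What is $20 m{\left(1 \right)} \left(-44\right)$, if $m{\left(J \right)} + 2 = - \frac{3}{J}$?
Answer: $4400$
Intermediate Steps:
$m{\left(J \right)} = -2 - \frac{3}{J}$
$20 m{\left(1 \right)} \left(-44\right) = 20 \left(-2 - \frac{3}{1}\right) \left(-44\right) = 20 \left(-2 - 3\right) \left(-44\right) = 20 \left(-5\right) \left(-44\right) = \left(-100\right) \left(-44\right) = 4400$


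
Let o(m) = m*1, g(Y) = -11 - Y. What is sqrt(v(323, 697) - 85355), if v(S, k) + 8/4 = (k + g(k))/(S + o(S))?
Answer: 3*I*sqrt(3957872102)/646 ≈ 292.16*I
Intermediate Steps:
o(m) = m
v(S, k) = -2 - 11/(2*S) (v(S, k) = -2 + (k + (-11 - k))/(S + S) = -2 - 11*1/(2*S) = -2 - 11/(2*S))
sqrt(v(323, 697) - 85355) = sqrt((-2 - 11/2/323) - 85355) = sqrt((-2 - 11/2*1/323) - 85355) = sqrt((-2 - 11/646) - 85355) = sqrt(-1303/646 - 85355) = sqrt(-55140633/646) = 3*I*sqrt(3957872102)/646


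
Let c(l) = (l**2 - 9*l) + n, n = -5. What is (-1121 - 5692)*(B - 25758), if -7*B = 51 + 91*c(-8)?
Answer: 1309990014/7 ≈ 1.8714e+8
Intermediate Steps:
c(l) = -5 + l**2 - 9*l (c(l) = (l**2 - 9*l) - 5 = -5 + l**2 - 9*l)
B = -11972/7 (B = -(51 + 91*(-5 + (-8)**2 - 9*(-8)))/7 = -(51 + 91*(-5 + 64 + 72))/7 = -(51 + 91*131)/7 = -(51 + 11921)/7 = -1/7*11972 = -11972/7 ≈ -1710.3)
(-1121 - 5692)*(B - 25758) = (-1121 - 5692)*(-11972/7 - 25758) = -6813*(-192278/7) = 1309990014/7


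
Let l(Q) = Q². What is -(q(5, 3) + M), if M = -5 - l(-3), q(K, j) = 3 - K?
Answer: 16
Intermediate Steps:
M = -14 (M = -5 - 1*(-3)² = -5 - 1*9 = -5 - 9 = -14)
-(q(5, 3) + M) = -((3 - 1*5) - 14) = -((3 - 5) - 14) = -(-2 - 14) = -1*(-16) = 16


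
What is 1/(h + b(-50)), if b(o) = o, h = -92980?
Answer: -1/93030 ≈ -1.0749e-5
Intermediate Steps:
1/(h + b(-50)) = 1/(-92980 - 50) = 1/(-93030) = -1/93030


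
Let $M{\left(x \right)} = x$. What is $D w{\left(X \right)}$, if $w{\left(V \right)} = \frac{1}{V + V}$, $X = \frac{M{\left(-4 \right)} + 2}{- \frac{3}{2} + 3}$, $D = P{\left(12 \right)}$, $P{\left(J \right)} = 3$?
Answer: $- \frac{9}{8} \approx -1.125$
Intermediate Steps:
$D = 3$
$X = - \frac{4}{3}$ ($X = \frac{-4 + 2}{- \frac{3}{2} + 3} = - \frac{2}{\left(-3\right) \frac{1}{2} + 3} = - \frac{2}{- \frac{3}{2} + 3} = - \frac{2}{\frac{3}{2}} = \left(-2\right) \frac{2}{3} = - \frac{4}{3} \approx -1.3333$)
$w{\left(V \right)} = \frac{1}{2 V}$
$D w{\left(X \right)} = 3 \frac{1}{2 \left(- \frac{4}{3}\right)} = 3 \cdot \frac{1}{2} \left(- \frac{3}{4}\right) = 3 \left(- \frac{3}{8}\right) = - \frac{9}{8}$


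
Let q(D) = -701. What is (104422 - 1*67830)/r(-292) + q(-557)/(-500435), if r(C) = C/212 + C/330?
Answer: -160137704844517/9900105605 ≈ -16175.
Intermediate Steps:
r(C) = 271*C/34980 (r(C) = C*(1/212) + C*(1/330) = C/212 + C/330 = 271*C/34980)
(104422 - 1*67830)/r(-292) + q(-557)/(-500435) = (104422 - 1*67830)/(((271/34980)*(-292))) - 701/(-500435) = (104422 - 67830)/(-19783/8745) - 701*(-1/500435) = 36592*(-8745/19783) + 701/500435 = -319997040/19783 + 701/500435 = -160137704844517/9900105605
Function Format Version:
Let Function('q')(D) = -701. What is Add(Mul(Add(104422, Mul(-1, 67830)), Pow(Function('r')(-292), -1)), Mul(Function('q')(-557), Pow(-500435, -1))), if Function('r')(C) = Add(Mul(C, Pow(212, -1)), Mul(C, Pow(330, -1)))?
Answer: Rational(-160137704844517, 9900105605) ≈ -16175.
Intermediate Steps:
Function('r')(C) = Mul(Rational(271, 34980), C) (Function('r')(C) = Add(Mul(C, Rational(1, 212)), Mul(C, Rational(1, 330))) = Add(Mul(Rational(1, 212), C), Mul(Rational(1, 330), C)) = Mul(Rational(271, 34980), C))
Add(Mul(Add(104422, Mul(-1, 67830)), Pow(Function('r')(-292), -1)), Mul(Function('q')(-557), Pow(-500435, -1))) = Add(Mul(Add(104422, Mul(-1, 67830)), Pow(Mul(Rational(271, 34980), -292), -1)), Mul(-701, Pow(-500435, -1))) = Add(Mul(Add(104422, -67830), Pow(Rational(-19783, 8745), -1)), Mul(-701, Rational(-1, 500435))) = Add(Mul(36592, Rational(-8745, 19783)), Rational(701, 500435)) = Add(Rational(-319997040, 19783), Rational(701, 500435)) = Rational(-160137704844517, 9900105605)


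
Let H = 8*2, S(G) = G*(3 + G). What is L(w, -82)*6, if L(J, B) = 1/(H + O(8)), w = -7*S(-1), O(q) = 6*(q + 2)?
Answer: 3/38 ≈ 0.078947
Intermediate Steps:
O(q) = 12 + 6*q (O(q) = 6*(2 + q) = 12 + 6*q)
w = 14 (w = -(-7)*(3 - 1) = -(-7)*2 = -7*(-2) = 14)
H = 16
L(J, B) = 1/76 (L(J, B) = 1/(16 + (12 + 6*8)) = 1/(16 + (12 + 48)) = 1/(16 + 60) = 1/76)
L(w, -82)*6 = (1/76)*6 = 3/38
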